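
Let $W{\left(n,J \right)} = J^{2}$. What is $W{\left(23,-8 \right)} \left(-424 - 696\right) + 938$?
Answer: $-70742$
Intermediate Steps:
$W{\left(23,-8 \right)} \left(-424 - 696\right) + 938 = \left(-8\right)^{2} \left(-424 - 696\right) + 938 = 64 \left(-424 - 696\right) + 938 = 64 \left(-1120\right) + 938 = -71680 + 938 = -70742$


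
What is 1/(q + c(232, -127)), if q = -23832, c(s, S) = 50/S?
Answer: -127/3026714 ≈ -4.1960e-5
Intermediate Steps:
1/(q + c(232, -127)) = 1/(-23832 + 50/(-127)) = 1/(-23832 + 50*(-1/127)) = 1/(-23832 - 50/127) = 1/(-3026714/127) = -127/3026714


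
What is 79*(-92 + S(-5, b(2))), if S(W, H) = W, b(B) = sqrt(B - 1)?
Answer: -7663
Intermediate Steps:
b(B) = sqrt(-1 + B)
79*(-92 + S(-5, b(2))) = 79*(-92 - 5) = 79*(-97) = -7663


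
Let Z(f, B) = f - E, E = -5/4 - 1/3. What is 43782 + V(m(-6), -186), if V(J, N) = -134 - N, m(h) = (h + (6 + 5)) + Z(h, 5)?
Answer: 43834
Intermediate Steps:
E = -19/12 (E = -5*1/4 - 1*1/3 = -5/4 - 1/3 = -19/12 ≈ -1.5833)
Z(f, B) = 19/12 + f (Z(f, B) = f - 1*(-19/12) = f + 19/12 = 19/12 + f)
m(h) = 151/12 + 2*h (m(h) = (h + (6 + 5)) + (19/12 + h) = (h + 11) + (19/12 + h) = (11 + h) + (19/12 + h) = 151/12 + 2*h)
43782 + V(m(-6), -186) = 43782 + (-134 - 1*(-186)) = 43782 + (-134 + 186) = 43782 + 52 = 43834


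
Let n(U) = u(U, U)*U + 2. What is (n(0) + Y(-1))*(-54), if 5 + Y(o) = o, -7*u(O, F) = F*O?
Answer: 216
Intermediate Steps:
u(O, F) = -F*O/7
n(U) = 2 - U**3/7 (n(U) = (-U*U/7)*U + 2 = (-U**2/7)*U + 2 = -U**3/7 + 2 = 2 - U**3/7)
Y(o) = -5 + o
(n(0) + Y(-1))*(-54) = ((2 - 1/7*0**3) + (-5 - 1))*(-54) = ((2 - 1/7*0) - 6)*(-54) = ((2 + 0) - 6)*(-54) = (2 - 6)*(-54) = -4*(-54) = 216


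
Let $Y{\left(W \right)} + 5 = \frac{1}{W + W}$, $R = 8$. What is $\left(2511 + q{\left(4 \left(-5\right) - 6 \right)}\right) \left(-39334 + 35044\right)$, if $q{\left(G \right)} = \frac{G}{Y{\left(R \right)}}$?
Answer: $- \frac{852787650}{79} \approx -1.0795 \cdot 10^{7}$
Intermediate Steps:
$Y{\left(W \right)} = -5 + \frac{1}{2 W}$ ($Y{\left(W \right)} = -5 + \frac{1}{W + W} = -5 + \frac{1}{2 W}$)
$q{\left(G \right)} = - \frac{16 G}{79}$ ($q{\left(G \right)} = \frac{G}{-5 + \frac{1}{2 \cdot 8}} = \frac{G}{-5 + \frac{1}{2} \cdot \frac{1}{8}} = \frac{G}{-5 + \frac{1}{16}} = \frac{G}{- \frac{79}{16}} = G \left(- \frac{16}{79}\right) = - \frac{16 G}{79}$)
$\left(2511 + q{\left(4 \left(-5\right) - 6 \right)}\right) \left(-39334 + 35044\right) = \left(2511 - \frac{16 \left(4 \left(-5\right) - 6\right)}{79}\right) \left(-39334 + 35044\right) = \left(2511 - \frac{16 \left(-20 - 6\right)}{79}\right) \left(-4290\right) = \left(2511 - - \frac{416}{79}\right) \left(-4290\right) = \left(2511 + \frac{416}{79}\right) \left(-4290\right) = \frac{198785}{79} \left(-4290\right) = - \frac{852787650}{79}$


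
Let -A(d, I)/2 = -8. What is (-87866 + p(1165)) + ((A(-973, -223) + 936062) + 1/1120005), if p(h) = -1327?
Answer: 948515434426/1120005 ≈ 8.4689e+5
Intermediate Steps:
A(d, I) = 16 (A(d, I) = -2*(-8) = 16)
(-87866 + p(1165)) + ((A(-973, -223) + 936062) + 1/1120005) = (-87866 - 1327) + ((16 + 936062) + 1/1120005) = -89193 + (936078 + 1/1120005) = -89193 + 1048412040391/1120005 = 948515434426/1120005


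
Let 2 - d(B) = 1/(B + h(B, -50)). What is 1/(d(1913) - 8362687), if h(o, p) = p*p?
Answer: -4413/36904528906 ≈ -1.1958e-7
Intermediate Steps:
h(o, p) = p**2
d(B) = 2 - 1/(2500 + B) (d(B) = 2 - 1/(B + (-50)**2) = 2 - 1/(B + 2500) = 2 - 1/(2500 + B))
1/(d(1913) - 8362687) = 1/((4999 + 2*1913)/(2500 + 1913) - 8362687) = 1/((4999 + 3826)/4413 - 8362687) = 1/((1/4413)*8825 - 8362687) = 1/(8825/4413 - 8362687) = 1/(-36904528906/4413) = -4413/36904528906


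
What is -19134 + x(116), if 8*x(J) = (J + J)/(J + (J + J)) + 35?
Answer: -459109/24 ≈ -19130.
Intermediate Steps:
x(J) = 107/24 (x(J) = ((J + J)/(J + (J + J)) + 35)/8 = ((2*J)/(J + 2*J) + 35)/8 = ((2*J)/((3*J)) + 35)/8 = ((2*J)*(1/(3*J)) + 35)/8 = (⅔ + 35)/8 = (⅛)*(107/3) = 107/24)
-19134 + x(116) = -19134 + 107/24 = -459109/24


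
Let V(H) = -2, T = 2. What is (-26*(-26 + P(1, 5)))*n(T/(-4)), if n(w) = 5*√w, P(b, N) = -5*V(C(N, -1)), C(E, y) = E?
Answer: 1040*I*√2 ≈ 1470.8*I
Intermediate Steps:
P(b, N) = 10 (P(b, N) = -5*(-2) = 10)
(-26*(-26 + P(1, 5)))*n(T/(-4)) = (-26*(-26 + 10))*(5*√(2/(-4))) = (-26*(-16))*(5*√(2*(-¼))) = 416*(5*√(-½)) = 416*(5*(I*√2/2)) = 416*(5*I*√2/2) = 1040*I*√2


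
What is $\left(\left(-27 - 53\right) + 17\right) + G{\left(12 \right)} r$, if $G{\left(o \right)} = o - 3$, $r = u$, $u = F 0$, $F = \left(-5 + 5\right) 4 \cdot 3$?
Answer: $-63$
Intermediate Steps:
$F = 0$ ($F = 0 \cdot 12 = 0$)
$u = 0$ ($u = 0 \cdot 0 = 0$)
$r = 0$
$G{\left(o \right)} = -3 + o$ ($G{\left(o \right)} = o - 3 = -3 + o$)
$\left(\left(-27 - 53\right) + 17\right) + G{\left(12 \right)} r = \left(\left(-27 - 53\right) + 17\right) + \left(-3 + 12\right) 0 = \left(-80 + 17\right) + 9 \cdot 0 = -63 + 0 = -63$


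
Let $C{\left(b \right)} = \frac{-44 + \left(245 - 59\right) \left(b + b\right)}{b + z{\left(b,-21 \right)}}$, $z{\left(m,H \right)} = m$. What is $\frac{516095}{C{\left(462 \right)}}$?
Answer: $\frac{2167599}{781} \approx 2775.4$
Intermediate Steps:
$C{\left(b \right)} = \frac{-44 + 372 b}{2 b}$ ($C{\left(b \right)} = \frac{-44 + \left(245 - 59\right) \left(b + b\right)}{b + b} = \frac{-44 + 186 \cdot 2 b}{2 b} = \left(-44 + 372 b\right) \frac{1}{2 b} = \frac{-44 + 372 b}{2 b}$)
$\frac{516095}{C{\left(462 \right)}} = \frac{516095}{186 - \frac{22}{462}} = \frac{516095}{186 - \frac{1}{21}} = \frac{516095}{\frac{3905}{21}} = 516095 \cdot \frac{21}{3905} = \frac{2167599}{781}$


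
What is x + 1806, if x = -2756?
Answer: -950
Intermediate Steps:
x + 1806 = -2756 + 1806 = -950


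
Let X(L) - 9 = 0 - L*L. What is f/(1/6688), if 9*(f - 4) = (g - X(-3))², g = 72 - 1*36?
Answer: 989824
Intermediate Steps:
X(L) = 9 - L² (X(L) = 9 + (0 - L*L) = 9 + (0 - L²) = 9 - L²)
g = 36 (g = 72 - 36 = 36)
f = 148 (f = 4 + (36 - (9 - 1*(-3)²))²/9 = 4 + (36 - (9 - 1*9))²/9 = 4 + (36 - (9 - 9))²/9 = 4 + (36 - 1*0)²/9 = 4 + (36 + 0)²/9 = 4 + (⅑)*36² = 4 + (⅑)*1296 = 4 + 144 = 148)
f/(1/6688) = 148/(1/6688) = 148*6688 = 989824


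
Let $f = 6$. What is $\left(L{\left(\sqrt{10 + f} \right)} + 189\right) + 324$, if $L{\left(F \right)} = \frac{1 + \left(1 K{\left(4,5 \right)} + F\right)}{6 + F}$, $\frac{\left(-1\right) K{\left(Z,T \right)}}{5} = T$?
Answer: $511$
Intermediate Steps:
$K{\left(Z,T \right)} = - 5 T$
$L{\left(F \right)} = \frac{-24 + F}{6 + F}$ ($L{\left(F \right)} = \frac{1 + \left(1 \left(\left(-5\right) 5\right) + F\right)}{6 + F} = \frac{1 + \left(1 \left(-25\right) + F\right)}{6 + F} = \frac{1 + \left(-25 + F\right)}{6 + F} = \frac{-24 + F}{6 + F}$)
$\left(L{\left(\sqrt{10 + f} \right)} + 189\right) + 324 = \left(\frac{-24 + \sqrt{10 + 6}}{6 + \sqrt{10 + 6}} + 189\right) + 324 = \left(\frac{-24 + \sqrt{16}}{6 + \sqrt{16}} + 189\right) + 324 = \left(\frac{-24 + 4}{6 + 4} + 189\right) + 324 = \left(\frac{1}{10} \left(-20\right) + 189\right) + 324 = \left(-2 + 189\right) + 324 = 187 + 324 = 511$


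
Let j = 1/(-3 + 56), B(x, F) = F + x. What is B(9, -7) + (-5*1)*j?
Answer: 101/53 ≈ 1.9057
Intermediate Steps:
j = 1/53 ≈ 0.018868
B(9, -7) + (-5*1)*j = (-7 + 9) - 5*1*(1/53) = 2 - 5*1/53 = 2 - 5/53 = 101/53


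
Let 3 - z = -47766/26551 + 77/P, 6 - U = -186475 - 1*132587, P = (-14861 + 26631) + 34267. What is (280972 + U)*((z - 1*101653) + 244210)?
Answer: 14937338482721912200/174618341 ≈ 8.5543e+10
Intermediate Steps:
P = 46037 (P = 11770 + 34267 = 46037)
U = 319068 (U = 6 - (-186475 - 1*132587) = 6 - (-186475 - 132587) = 6 - 1*(-319062) = 6 + 319062 = 319068)
z = 5863944076/1222328387 (z = 3 - (-47766/26551 + 77/46037) = 3 - 1*(-2196958915/1222328387) = 3 + 2196958915/1222328387 = 5863944076/1222328387 ≈ 4.7974)
(280972 + U)*((z - 1*101653) + 244210) = (280972 + 319068)*((5863944076/1222328387 - 1*101653) + 244210) = 600040*((5863944076/1222328387 - 101653) + 244210) = 600040*(-124247483579635/1222328387 + 244210) = 600040*(174257331809635/1222328387) = 14937338482721912200/174618341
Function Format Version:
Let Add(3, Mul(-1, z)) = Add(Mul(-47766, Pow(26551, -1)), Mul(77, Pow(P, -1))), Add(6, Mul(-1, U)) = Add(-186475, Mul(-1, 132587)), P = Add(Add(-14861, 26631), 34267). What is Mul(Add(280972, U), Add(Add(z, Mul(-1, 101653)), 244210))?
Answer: Rational(14937338482721912200, 174618341) ≈ 8.5543e+10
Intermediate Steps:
P = 46037 (P = Add(11770, 34267) = 46037)
U = 319068 (U = Add(6, Mul(-1, Add(-186475, Mul(-1, 132587)))) = Add(6, Mul(-1, Add(-186475, -132587))) = Add(6, Mul(-1, -319062)) = Add(6, 319062) = 319068)
z = Rational(5863944076, 1222328387) (z = Add(3, Mul(-1, Add(Mul(-47766, Pow(26551, -1)), Mul(77, Pow(46037, -1))))) = Add(3, Mul(-1, Add(Mul(-47766, Rational(1, 26551)), Mul(77, Rational(1, 46037))))) = Add(3, Mul(-1, Add(Rational(-47766, 26551), Rational(77, 46037)))) = Add(3, Mul(-1, Rational(-2196958915, 1222328387))) = Add(3, Rational(2196958915, 1222328387)) = Rational(5863944076, 1222328387) ≈ 4.7974)
Mul(Add(280972, U), Add(Add(z, Mul(-1, 101653)), 244210)) = Mul(Add(280972, 319068), Add(Add(Rational(5863944076, 1222328387), Mul(-1, 101653)), 244210)) = Mul(600040, Add(Add(Rational(5863944076, 1222328387), -101653), 244210)) = Mul(600040, Add(Rational(-124247483579635, 1222328387), 244210)) = Mul(600040, Rational(174257331809635, 1222328387)) = Rational(14937338482721912200, 174618341)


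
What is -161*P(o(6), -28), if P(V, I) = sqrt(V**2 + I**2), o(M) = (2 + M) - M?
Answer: -322*sqrt(197) ≈ -4519.5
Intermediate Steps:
o(M) = 2
P(V, I) = sqrt(I**2 + V**2)
-161*P(o(6), -28) = -161*sqrt((-28)**2 + 2**2) = -161*sqrt(784 + 4) = -322*sqrt(197)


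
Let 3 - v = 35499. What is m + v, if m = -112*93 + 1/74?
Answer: -3397487/74 ≈ -45912.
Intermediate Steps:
v = -35496 (v = 3 - 1*35499 = 3 - 35499 = -35496)
m = -770783/74 (m = -10416 + 1/74 = -770783/74 ≈ -10416.)
m + v = -770783/74 - 35496 = -3397487/74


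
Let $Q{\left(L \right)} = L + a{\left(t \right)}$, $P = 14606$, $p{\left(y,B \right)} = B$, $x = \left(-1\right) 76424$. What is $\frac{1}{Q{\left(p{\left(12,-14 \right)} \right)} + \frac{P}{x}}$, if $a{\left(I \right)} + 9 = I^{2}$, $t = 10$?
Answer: $\frac{38212}{2935021} \approx 0.013019$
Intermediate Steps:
$x = -76424$
$a{\left(I \right)} = -9 + I^{2}$
$Q{\left(L \right)} = 91 + L$ ($Q{\left(L \right)} = L - \left(9 - 10^{2}\right) = L + \left(-9 + 100\right) = L + 91 = 91 + L$)
$\frac{1}{Q{\left(p{\left(12,-14 \right)} \right)} + \frac{P}{x}} = \frac{1}{\left(91 - 14\right) + \frac{14606}{-76424}} = \frac{1}{77 + 14606 \left(- \frac{1}{76424}\right)} = \frac{1}{77 - \frac{7303}{38212}} = \frac{1}{\frac{2935021}{38212}} = \frac{38212}{2935021}$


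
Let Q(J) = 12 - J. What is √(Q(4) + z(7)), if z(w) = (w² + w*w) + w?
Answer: √113 ≈ 10.630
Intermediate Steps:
z(w) = w + 2*w² (z(w) = (w² + w²) + w = 2*w² + w = w + 2*w²)
√(Q(4) + z(7)) = √((12 - 1*4) + 7*(1 + 2*7)) = √((12 - 4) + 7*(1 + 14)) = √(8 + 7*15) = √(8 + 105) = √113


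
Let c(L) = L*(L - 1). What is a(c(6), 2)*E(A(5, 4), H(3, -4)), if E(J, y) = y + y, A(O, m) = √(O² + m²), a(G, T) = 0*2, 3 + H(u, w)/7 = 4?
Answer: 0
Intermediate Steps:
c(L) = L*(-1 + L)
H(u, w) = 7 (H(u, w) = -21 + 7*4 = -21 + 28 = 7)
a(G, T) = 0
E(J, y) = 2*y
a(c(6), 2)*E(A(5, 4), H(3, -4)) = 0*(2*7) = 0*14 = 0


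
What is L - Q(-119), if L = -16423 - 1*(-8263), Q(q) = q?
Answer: -8041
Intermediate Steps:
L = -8160 (L = -16423 + 8263 = -8160)
L - Q(-119) = -8160 - 1*(-119) = -8160 + 119 = -8041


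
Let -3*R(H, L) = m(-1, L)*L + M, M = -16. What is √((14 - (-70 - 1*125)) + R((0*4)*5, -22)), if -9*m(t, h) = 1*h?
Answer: √18813/9 ≈ 15.240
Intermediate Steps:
m(t, h) = -h/9
R(H, L) = 16/3 + L²/27 (R(H, L) = -((-L/9)*L - 16)/3 = -(-L²/9 - 16)/3 = -(-16 - L²/9)/3 = 16/3 + L²/27)
√((14 - (-70 - 1*125)) + R((0*4)*5, -22)) = √((14 - (-70 - 1*125)) + (16/3 + (1/27)*(-22)²)) = √((14 - (-70 - 125)) + (16/3 + (1/27)*484)) = √((14 - 1*(-195)) + (16/3 + 484/27)) = √((14 + 195) + 628/27) = √(209 + 628/27) = √(6271/27) = √18813/9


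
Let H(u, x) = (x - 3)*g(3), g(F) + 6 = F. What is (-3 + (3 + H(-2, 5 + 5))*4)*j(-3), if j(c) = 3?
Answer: -225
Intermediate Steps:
g(F) = -6 + F
H(u, x) = 9 - 3*x (H(u, x) = (x - 3)*(-6 + 3) = (-3 + x)*(-3) = 9 - 3*x)
(-3 + (3 + H(-2, 5 + 5))*4)*j(-3) = (-3 + (3 + (9 - 3*(5 + 5)))*4)*3 = (-3 + (3 + (9 - 3*10))*4)*3 = (-3 + (3 + (9 - 30))*4)*3 = (-3 + (3 - 21)*4)*3 = (-3 - 18*4)*3 = (-3 - 72)*3 = -75*3 = -225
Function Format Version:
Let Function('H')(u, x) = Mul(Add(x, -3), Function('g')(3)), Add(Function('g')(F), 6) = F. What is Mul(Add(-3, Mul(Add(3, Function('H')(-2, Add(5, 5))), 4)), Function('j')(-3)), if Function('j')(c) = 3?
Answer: -225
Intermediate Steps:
Function('g')(F) = Add(-6, F)
Function('H')(u, x) = Add(9, Mul(-3, x)) (Function('H')(u, x) = Mul(Add(x, -3), Add(-6, 3)) = Mul(Add(-3, x), -3) = Add(9, Mul(-3, x)))
Mul(Add(-3, Mul(Add(3, Function('H')(-2, Add(5, 5))), 4)), Function('j')(-3)) = Mul(Add(-3, Mul(Add(3, Add(9, Mul(-3, Add(5, 5)))), 4)), 3) = Mul(Add(-3, Mul(Add(3, Add(9, Mul(-3, 10))), 4)), 3) = Mul(Add(-3, Mul(Add(3, Add(9, -30)), 4)), 3) = Mul(Add(-3, Mul(Add(3, -21), 4)), 3) = Mul(Add(-3, Mul(-18, 4)), 3) = Mul(Add(-3, -72), 3) = Mul(-75, 3) = -225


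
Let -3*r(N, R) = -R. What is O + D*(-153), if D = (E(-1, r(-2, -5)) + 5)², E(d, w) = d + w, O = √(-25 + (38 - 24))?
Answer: -833 + I*√11 ≈ -833.0 + 3.3166*I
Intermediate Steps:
O = I*√11 (O = √(-25 + 14) = √(-11) = I*√11 ≈ 3.3166*I)
r(N, R) = R/3 (r(N, R) = -(-1)*R/3 = R/3)
D = 49/9 (D = ((-1 + (⅓)*(-5)) + 5)² = ((-1 - 5/3) + 5)² = (-8/3 + 5)² = (7/3)² = 49/9 ≈ 5.4444)
O + D*(-153) = I*√11 + (49/9)*(-153) = I*√11 - 833 = -833 + I*√11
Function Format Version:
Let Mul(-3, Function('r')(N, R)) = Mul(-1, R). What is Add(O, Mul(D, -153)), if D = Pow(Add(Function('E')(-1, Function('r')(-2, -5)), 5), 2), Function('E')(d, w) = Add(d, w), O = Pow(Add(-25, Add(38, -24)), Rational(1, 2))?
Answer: Add(-833, Mul(I, Pow(11, Rational(1, 2)))) ≈ Add(-833.00, Mul(3.3166, I))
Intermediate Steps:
O = Mul(I, Pow(11, Rational(1, 2))) (O = Pow(Add(-25, 14), Rational(1, 2)) = Pow(-11, Rational(1, 2)) = Mul(I, Pow(11, Rational(1, 2))) ≈ Mul(3.3166, I))
Function('r')(N, R) = Mul(Rational(1, 3), R) (Function('r')(N, R) = Mul(Rational(-1, 3), Mul(-1, R)) = Mul(Rational(1, 3), R))
D = Rational(49, 9) (D = Pow(Add(Add(-1, Mul(Rational(1, 3), -5)), 5), 2) = Pow(Add(Add(-1, Rational(-5, 3)), 5), 2) = Pow(Add(Rational(-8, 3), 5), 2) = Pow(Rational(7, 3), 2) = Rational(49, 9) ≈ 5.4444)
Add(O, Mul(D, -153)) = Add(Mul(I, Pow(11, Rational(1, 2))), Mul(Rational(49, 9), -153)) = Add(Mul(I, Pow(11, Rational(1, 2))), -833) = Add(-833, Mul(I, Pow(11, Rational(1, 2))))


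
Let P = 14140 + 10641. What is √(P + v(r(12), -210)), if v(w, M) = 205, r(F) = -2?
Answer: 31*√26 ≈ 158.07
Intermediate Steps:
P = 24781
√(P + v(r(12), -210)) = √(24781 + 205) = √24986 = 31*√26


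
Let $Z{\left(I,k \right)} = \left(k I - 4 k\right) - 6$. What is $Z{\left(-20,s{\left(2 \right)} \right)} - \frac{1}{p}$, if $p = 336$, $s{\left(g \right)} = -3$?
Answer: $\frac{22175}{336} \approx 65.997$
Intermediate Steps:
$Z{\left(I,k \right)} = -6 - 4 k + I k$ ($Z{\left(I,k \right)} = \left(I k - 4 k\right) - 6 = \left(- 4 k + I k\right) - 6 = -6 - 4 k + I k$)
$Z{\left(-20,s{\left(2 \right)} \right)} - \frac{1}{p} = \left(-6 - -12 - -60\right) - \frac{1}{336} = \left(-6 + 12 + 60\right) - \frac{1}{336} = 66 - \frac{1}{336} = \frac{22175}{336}$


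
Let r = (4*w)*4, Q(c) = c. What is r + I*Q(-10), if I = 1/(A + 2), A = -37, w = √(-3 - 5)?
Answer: 2/7 + 32*I*√2 ≈ 0.28571 + 45.255*I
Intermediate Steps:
w = 2*I*√2 (w = √(-8) = 2*I*√2 ≈ 2.8284*I)
I = -1/35 (I = 1/(-37 + 2) = 1/(-35) = -1/35 ≈ -0.028571)
r = 32*I*√2 (r = (4*(2*I*√2))*4 = (8*I*√2)*4 = 32*I*√2 ≈ 45.255*I)
r + I*Q(-10) = 32*I*√2 - 1/35*(-10) = 32*I*√2 + 2/7 = 2/7 + 32*I*√2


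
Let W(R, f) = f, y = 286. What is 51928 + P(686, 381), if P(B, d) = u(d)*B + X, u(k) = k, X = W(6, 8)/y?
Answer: 44801046/143 ≈ 3.1329e+5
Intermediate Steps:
X = 4/143 (X = 8/286 = 8*(1/286) = 4/143 ≈ 0.027972)
P(B, d) = 4/143 + B*d (P(B, d) = d*B + 4/143 = B*d + 4/143 = 4/143 + B*d)
51928 + P(686, 381) = 51928 + (4/143 + 686*381) = 51928 + (4/143 + 261366) = 51928 + 37375342/143 = 44801046/143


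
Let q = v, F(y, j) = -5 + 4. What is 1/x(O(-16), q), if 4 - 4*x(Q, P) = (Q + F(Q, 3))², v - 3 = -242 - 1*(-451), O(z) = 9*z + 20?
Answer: -4/15621 ≈ -0.00025607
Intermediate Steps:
F(y, j) = -1
O(z) = 20 + 9*z
v = 212 (v = 3 + (-242 - 1*(-451)) = 3 + (-242 + 451) = 3 + 209 = 212)
q = 212
x(Q, P) = 1 - (-1 + Q)²/4 (x(Q, P) = 1 - (Q - 1)²/4 = 1 - (-1 + Q)²/4)
1/x(O(-16), q) = 1/(1 - (-1 + (20 + 9*(-16)))²/4) = 1/(1 - (-1 + (20 - 144))²/4) = 1/(1 - (-1 - 124)²/4) = 1/(1 - ¼*(-125)²) = 1/(1 - ¼*15625) = 1/(1 - 15625/4) = 1/(-15621/4) = -4/15621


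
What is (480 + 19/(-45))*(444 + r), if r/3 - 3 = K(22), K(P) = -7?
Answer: 1035888/5 ≈ 2.0718e+5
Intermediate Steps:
r = -12 (r = 9 + 3*(-7) = 9 - 21 = -12)
(480 + 19/(-45))*(444 + r) = (480 + 19/(-45))*(444 - 12) = (480 + 19*(-1/45))*432 = (480 - 19/45)*432 = (21581/45)*432 = 1035888/5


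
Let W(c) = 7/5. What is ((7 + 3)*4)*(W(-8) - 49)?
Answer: -1904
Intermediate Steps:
W(c) = 7/5 (W(c) = 7*(⅕) = 7/5)
((7 + 3)*4)*(W(-8) - 49) = ((7 + 3)*4)*(7/5 - 49) = (10*4)*(-238/5) = 40*(-238/5) = -1904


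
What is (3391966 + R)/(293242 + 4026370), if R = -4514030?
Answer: -14764/56837 ≈ -0.25976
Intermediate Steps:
(3391966 + R)/(293242 + 4026370) = (3391966 - 4514030)/(293242 + 4026370) = -1122064/4319612 = -1122064*1/4319612 = -14764/56837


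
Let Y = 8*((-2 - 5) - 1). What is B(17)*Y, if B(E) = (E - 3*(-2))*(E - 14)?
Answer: -4416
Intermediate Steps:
Y = -64 (Y = 8*(-7 - 1) = 8*(-8) = -64)
B(E) = (-14 + E)*(6 + E) (B(E) = (E + 6)*(-14 + E) = (6 + E)*(-14 + E) = (-14 + E)*(6 + E))
B(17)*Y = (-84 + 17² - 8*17)*(-64) = (-84 + 289 - 136)*(-64) = 69*(-64) = -4416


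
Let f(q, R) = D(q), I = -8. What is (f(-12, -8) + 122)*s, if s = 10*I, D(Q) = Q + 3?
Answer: -9040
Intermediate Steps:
D(Q) = 3 + Q
f(q, R) = 3 + q
s = -80 (s = 10*(-8) = -80)
(f(-12, -8) + 122)*s = ((3 - 12) + 122)*(-80) = (-9 + 122)*(-80) = 113*(-80) = -9040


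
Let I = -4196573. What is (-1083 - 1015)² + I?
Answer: 205031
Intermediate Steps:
(-1083 - 1015)² + I = (-1083 - 1015)² - 4196573 = (-2098)² - 4196573 = 4401604 - 4196573 = 205031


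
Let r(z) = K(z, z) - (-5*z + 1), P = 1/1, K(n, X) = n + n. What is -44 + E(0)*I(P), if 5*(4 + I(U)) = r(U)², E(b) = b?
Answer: -44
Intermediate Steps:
K(n, X) = 2*n
P = 1
r(z) = -1 + 7*z (r(z) = 2*z - (-5*z + 1) = 2*z - (1 - 5*z) = 2*z + (-1 + 5*z) = -1 + 7*z)
I(U) = -4 + (-1 + 7*U)²/5
-44 + E(0)*I(P) = -44 + 0*(-4 + (-1 + 7*1)²/5) = -44 + 0*(-4 + (-1 + 7)²/5) = -44 + 0*(-4 + (⅕)*6²) = -44 + 0*(-4 + (⅕)*36) = -44 + 0*(-4 + 36/5) = -44 + 0*(16/5) = -44 + 0 = -44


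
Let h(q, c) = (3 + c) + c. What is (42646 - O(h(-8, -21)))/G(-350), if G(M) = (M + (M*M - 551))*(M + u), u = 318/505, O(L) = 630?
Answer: -1326130/1340872173 ≈ -0.00098900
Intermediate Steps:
h(q, c) = 3 + 2*c
u = 318/505 (u = 318*(1/505) = 318/505 ≈ 0.62970)
G(M) = (318/505 + M)*(-551 + M + M²) (G(M) = (M + (M*M - 551))*(M + 318/505) = (M + (M² - 551))*(318/505 + M) = (M + (-551 + M²))*(318/505 + M) = (-551 + M + M²)*(318/505 + M) = (318/505 + M)*(-551 + M + M²))
(42646 - O(h(-8, -21)))/G(-350) = (42646 - 1*630)/(-175218/505 + (-350)³ - 277937/505*(-350) + (823/505)*(-350)²) = (42646 - 630)/(-175218/505 - 42875000 + 19455590/101 + (823/505)*122500) = 42016/(-175218/505 - 42875000 + 19455590/101 + 20163500/101) = 42016/(-21453954768/505) = 42016*(-505/21453954768) = -1326130/1340872173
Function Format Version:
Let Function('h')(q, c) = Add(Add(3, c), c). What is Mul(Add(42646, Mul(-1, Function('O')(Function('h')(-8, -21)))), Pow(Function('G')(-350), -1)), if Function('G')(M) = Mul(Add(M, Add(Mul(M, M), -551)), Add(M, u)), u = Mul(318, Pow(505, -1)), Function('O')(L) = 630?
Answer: Rational(-1326130, 1340872173) ≈ -0.00098900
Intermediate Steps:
Function('h')(q, c) = Add(3, Mul(2, c))
u = Rational(318, 505) (u = Mul(318, Rational(1, 505)) = Rational(318, 505) ≈ 0.62970)
Function('G')(M) = Mul(Add(Rational(318, 505), M), Add(-551, M, Pow(M, 2))) (Function('G')(M) = Mul(Add(M, Add(Mul(M, M), -551)), Add(M, Rational(318, 505))) = Mul(Add(M, Add(Pow(M, 2), -551)), Add(Rational(318, 505), M)) = Mul(Add(M, Add(-551, Pow(M, 2))), Add(Rational(318, 505), M)) = Mul(Add(-551, M, Pow(M, 2)), Add(Rational(318, 505), M)) = Mul(Add(Rational(318, 505), M), Add(-551, M, Pow(M, 2))))
Mul(Add(42646, Mul(-1, Function('O')(Function('h')(-8, -21)))), Pow(Function('G')(-350), -1)) = Mul(Add(42646, Mul(-1, 630)), Pow(Add(Rational(-175218, 505), Pow(-350, 3), Mul(Rational(-277937, 505), -350), Mul(Rational(823, 505), Pow(-350, 2))), -1)) = Mul(Add(42646, -630), Pow(Add(Rational(-175218, 505), -42875000, Rational(19455590, 101), Mul(Rational(823, 505), 122500)), -1)) = Mul(42016, Pow(Add(Rational(-175218, 505), -42875000, Rational(19455590, 101), Rational(20163500, 101)), -1)) = Mul(42016, Pow(Rational(-21453954768, 505), -1)) = Mul(42016, Rational(-505, 21453954768)) = Rational(-1326130, 1340872173)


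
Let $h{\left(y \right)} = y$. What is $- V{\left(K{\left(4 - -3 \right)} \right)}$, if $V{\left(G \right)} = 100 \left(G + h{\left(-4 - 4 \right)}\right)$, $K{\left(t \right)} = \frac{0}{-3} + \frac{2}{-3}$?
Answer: $\frac{2600}{3} \approx 866.67$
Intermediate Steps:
$K{\left(t \right)} = - \frac{2}{3}$ ($K{\left(t \right)} = 0 \left(- \frac{1}{3}\right) + 2 \left(- \frac{1}{3}\right) = 0 - \frac{2}{3} = - \frac{2}{3}$)
$V{\left(G \right)} = -800 + 100 G$ ($V{\left(G \right)} = 100 \left(G - 8\right) = 100 \left(-8 + G\right) = -800 + 100 G$)
$- V{\left(K{\left(4 - -3 \right)} \right)} = - (-800 + 100 \left(- \frac{2}{3}\right)) = - (-800 - \frac{200}{3}) = \left(-1\right) \left(- \frac{2600}{3}\right) = \frac{2600}{3}$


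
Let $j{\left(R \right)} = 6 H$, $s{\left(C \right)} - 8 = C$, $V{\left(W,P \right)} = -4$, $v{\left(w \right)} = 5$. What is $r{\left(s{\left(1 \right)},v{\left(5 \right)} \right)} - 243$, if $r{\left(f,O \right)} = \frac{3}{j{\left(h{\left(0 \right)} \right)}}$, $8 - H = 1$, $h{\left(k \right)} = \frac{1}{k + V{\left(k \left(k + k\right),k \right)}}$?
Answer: $- \frac{3401}{14} \approx -242.93$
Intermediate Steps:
$s{\left(C \right)} = 8 + C$
$h{\left(k \right)} = \frac{1}{-4 + k}$ ($h{\left(k \right)} = \frac{1}{k - 4} = \frac{1}{-4 + k}$)
$H = 7$ ($H = 8 - 1 = 7$)
$j{\left(R \right)} = 42$ ($j{\left(R \right)} = 6 \cdot 7 = 42$)
$r{\left(f,O \right)} = \frac{1}{14}$ ($r{\left(f,O \right)} = \frac{3}{42} = 3 \cdot \frac{1}{42} = \frac{1}{14}$)
$r{\left(s{\left(1 \right)},v{\left(5 \right)} \right)} - 243 = \frac{1}{14} - 243 = - \frac{3401}{14}$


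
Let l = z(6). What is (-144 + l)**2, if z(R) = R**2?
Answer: 11664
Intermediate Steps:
l = 36 (l = 6**2 = 36)
(-144 + l)**2 = (-144 + 36)**2 = (-108)**2 = 11664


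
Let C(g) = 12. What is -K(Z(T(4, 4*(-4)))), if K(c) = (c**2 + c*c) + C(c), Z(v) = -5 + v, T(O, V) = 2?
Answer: -30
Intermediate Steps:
K(c) = 12 + 2*c**2 (K(c) = (c**2 + c*c) + 12 = (c**2 + c**2) + 12 = 2*c**2 + 12 = 12 + 2*c**2)
-K(Z(T(4, 4*(-4)))) = -(12 + 2*(-5 + 2)**2) = -(12 + 2*(-3)**2) = -(12 + 2*9) = -(12 + 18) = -1*30 = -30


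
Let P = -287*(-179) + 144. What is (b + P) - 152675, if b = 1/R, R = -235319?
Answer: -23804399403/235319 ≈ -1.0116e+5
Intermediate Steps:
P = 51517 (P = 51373 + 144 = 51517)
b = -1/235319 (b = 1/(-235319) = -1/235319 ≈ -4.2496e-6)
(b + P) - 152675 = (-1/235319 + 51517) - 152675 = 12122928922/235319 - 152675 = -23804399403/235319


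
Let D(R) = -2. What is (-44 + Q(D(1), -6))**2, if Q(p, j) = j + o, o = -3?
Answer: 2809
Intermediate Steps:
Q(p, j) = -3 + j (Q(p, j) = j - 3 = -3 + j)
(-44 + Q(D(1), -6))**2 = (-44 + (-3 - 6))**2 = (-44 - 9)**2 = (-53)**2 = 2809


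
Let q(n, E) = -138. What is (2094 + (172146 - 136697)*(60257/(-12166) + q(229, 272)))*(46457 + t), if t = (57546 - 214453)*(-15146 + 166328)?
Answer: 1461863539525309451777/12166 ≈ 1.2016e+17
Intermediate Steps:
t = -23721514074 (t = -156907*151182 = -23721514074)
(2094 + (172146 - 136697)*(60257/(-12166) + q(229, 272)))*(46457 + t) = (2094 + (172146 - 136697)*(60257/(-12166) - 138))*(46457 - 23721514074) = (2094 + 35449*(60257*(-1/12166) - 138))*(-23721467617) = (2094 + 35449*(-60257/12166 - 138))*(-23721467617) = (2094 + 35449*(-1739165/12166))*(-23721467617) = (2094 - 61651660085/12166)*(-23721467617) = -61626184481/12166*(-23721467617) = 1461863539525309451777/12166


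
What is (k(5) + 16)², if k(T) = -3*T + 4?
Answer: 25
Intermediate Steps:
k(T) = 4 - 3*T
(k(5) + 16)² = ((4 - 3*5) + 16)² = ((4 - 15) + 16)² = (-11 + 16)² = 5² = 25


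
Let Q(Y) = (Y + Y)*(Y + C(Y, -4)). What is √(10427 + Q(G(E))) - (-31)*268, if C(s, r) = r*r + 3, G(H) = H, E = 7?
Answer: 8308 + 3*√1199 ≈ 8411.9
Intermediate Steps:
C(s, r) = 3 + r² (C(s, r) = r² + 3 = 3 + r²)
Q(Y) = 2*Y*(19 + Y) (Q(Y) = (Y + Y)*(Y + (3 + (-4)²)) = (2*Y)*(Y + (3 + 16)) = (2*Y)*(Y + 19) = (2*Y)*(19 + Y) = 2*Y*(19 + Y))
√(10427 + Q(G(E))) - (-31)*268 = √(10427 + 2*7*(19 + 7)) - (-31)*268 = √(10427 + 2*7*26) - 1*(-8308) = √(10427 + 364) + 8308 = √10791 + 8308 = 3*√1199 + 8308 = 8308 + 3*√1199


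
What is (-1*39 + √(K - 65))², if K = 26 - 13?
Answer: 1469 - 156*I*√13 ≈ 1469.0 - 562.47*I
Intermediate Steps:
K = 13
(-1*39 + √(K - 65))² = (-1*39 + √(13 - 65))² = (-39 + √(-52))² = (-39 + 2*I*√13)²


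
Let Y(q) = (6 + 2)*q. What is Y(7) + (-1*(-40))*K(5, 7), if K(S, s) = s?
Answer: 336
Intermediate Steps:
Y(q) = 8*q
Y(7) + (-1*(-40))*K(5, 7) = 8*7 - 1*(-40)*7 = 56 + 40*7 = 56 + 280 = 336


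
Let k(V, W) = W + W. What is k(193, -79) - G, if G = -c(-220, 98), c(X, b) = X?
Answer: -378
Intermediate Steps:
k(V, W) = 2*W
G = 220 (G = -1*(-220) = 220)
k(193, -79) - G = 2*(-79) - 1*220 = -158 - 220 = -378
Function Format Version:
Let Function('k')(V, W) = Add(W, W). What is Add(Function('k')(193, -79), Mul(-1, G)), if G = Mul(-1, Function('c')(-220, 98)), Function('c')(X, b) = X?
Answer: -378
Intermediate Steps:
Function('k')(V, W) = Mul(2, W)
G = 220 (G = Mul(-1, -220) = 220)
Add(Function('k')(193, -79), Mul(-1, G)) = Add(Mul(2, -79), Mul(-1, 220)) = Add(-158, -220) = -378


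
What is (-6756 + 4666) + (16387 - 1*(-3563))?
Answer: 17860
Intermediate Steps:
(-6756 + 4666) + (16387 - 1*(-3563)) = -2090 + (16387 + 3563) = -2090 + 19950 = 17860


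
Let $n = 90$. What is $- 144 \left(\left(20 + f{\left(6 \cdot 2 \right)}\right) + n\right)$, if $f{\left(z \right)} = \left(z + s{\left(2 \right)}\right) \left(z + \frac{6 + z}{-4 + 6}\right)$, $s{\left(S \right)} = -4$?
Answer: $-40032$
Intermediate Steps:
$f{\left(z \right)} = \left(-4 + z\right) \left(3 + \frac{3 z}{2}\right)$ ($f{\left(z \right)} = \left(z - 4\right) \left(z + \frac{6 + z}{-4 + 6}\right) = \left(-4 + z\right) \left(z + \frac{6 + z}{2}\right) = \left(-4 + z\right) \left(z + \left(6 + z\right) \frac{1}{2}\right) = \left(-4 + z\right) \left(z + \left(3 + \frac{z}{2}\right)\right) = \left(-4 + z\right) \left(3 + \frac{3 z}{2}\right)$)
$- 144 \left(\left(20 + f{\left(6 \cdot 2 \right)}\right) + n\right) = - 144 \left(\left(20 - \left(12 - 216 + 3 \cdot 6 \cdot 2\right)\right) + 90\right) = - 144 \left(\left(20 - \left(48 - 216\right)\right) + 90\right) = - 144 \left(\left(20 - -168\right) + 90\right) = - 144 \left(\left(20 + 168\right) + 90\right) = - 144 \left(188 + 90\right) = \left(-144\right) 278 = -40032$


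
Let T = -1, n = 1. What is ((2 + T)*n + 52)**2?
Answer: 2809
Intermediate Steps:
((2 + T)*n + 52)**2 = ((2 - 1)*1 + 52)**2 = (1*1 + 52)**2 = (1 + 52)**2 = 53**2 = 2809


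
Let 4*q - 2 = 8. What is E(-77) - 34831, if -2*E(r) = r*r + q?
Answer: -151187/4 ≈ -37797.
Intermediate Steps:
q = 5/2 (q = ½ + (¼)*8 = ½ + 2 = 5/2 ≈ 2.5000)
E(r) = -5/4 - r²/2 (E(r) = -(r*r + 5/2)/2 = -(r² + 5/2)/2 = -(5/2 + r²)/2 = -5/4 - r²/2)
E(-77) - 34831 = (-5/4 - ½*(-77)²) - 34831 = (-5/4 - ½*5929) - 34831 = (-5/4 - 5929/2) - 34831 = -11863/4 - 34831 = -151187/4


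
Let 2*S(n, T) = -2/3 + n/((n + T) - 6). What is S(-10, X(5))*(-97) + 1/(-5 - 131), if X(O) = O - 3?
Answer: -6617/2856 ≈ -2.3169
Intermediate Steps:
X(O) = -3 + O
S(n, T) = -1/3 + n/(2*(-6 + T + n)) (S(n, T) = (-2/3 + n/((n + T) - 6))/2 = (-2*1/3 + n/((T + n) - 6))/2 = (-2/3 + n/(-6 + T + n))/2 = -1/3 + n/(2*(-6 + T + n)))
S(-10, X(5))*(-97) + 1/(-5 - 131) = ((2 - (-3 + 5)/3 + (1/6)*(-10))/(-6 + (-3 + 5) - 10))*(-97) + 1/(-5 - 131) = ((2 - 1/3*2 - 5/3)/(-6 + 2 - 10))*(-97) + 1/(-136) = ((2 - 2/3 - 5/3)/(-14))*(-97) - 1/136 = -1/14*(-1/3)*(-97) - 1/136 = (1/42)*(-97) - 1/136 = -97/42 - 1/136 = -6617/2856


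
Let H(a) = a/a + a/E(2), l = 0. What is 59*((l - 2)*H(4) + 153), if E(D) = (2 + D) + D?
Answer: 26491/3 ≈ 8830.3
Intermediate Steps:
E(D) = 2 + 2*D
H(a) = 1 + a/6 (H(a) = a/a + a/(2 + 2*2) = 1 + a/(2 + 4) = 1 + a/6)
59*((l - 2)*H(4) + 153) = 59*((0 - 2)*(1 + (⅙)*4) + 153) = 59*(-2*(1 + ⅔) + 153) = 59*(-2*5/3 + 153) = 59*(-10/3 + 153) = 59*(449/3) = 26491/3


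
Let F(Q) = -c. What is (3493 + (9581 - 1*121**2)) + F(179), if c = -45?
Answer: -1522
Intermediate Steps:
F(Q) = 45 (F(Q) = -1*(-45) = 45)
(3493 + (9581 - 1*121**2)) + F(179) = (3493 + (9581 - 1*121**2)) + 45 = (3493 + (9581 - 1*14641)) + 45 = (3493 + (9581 - 14641)) + 45 = (3493 - 5060) + 45 = -1567 + 45 = -1522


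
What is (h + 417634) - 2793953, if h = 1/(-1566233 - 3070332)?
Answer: -11017957504236/4636565 ≈ -2.3763e+6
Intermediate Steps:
h = -1/4636565 (h = 1/(-4636565) = -1/4636565 ≈ -2.1568e-7)
(h + 417634) - 2793953 = (-1/4636565 + 417634) - 2793953 = 1936387187209/4636565 - 2793953 = -11017957504236/4636565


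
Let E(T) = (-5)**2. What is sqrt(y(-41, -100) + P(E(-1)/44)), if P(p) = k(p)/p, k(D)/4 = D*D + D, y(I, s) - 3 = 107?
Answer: sqrt(14069)/11 ≈ 10.783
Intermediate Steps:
E(T) = 25
y(I, s) = 110 (y(I, s) = 3 + 107 = 110)
k(D) = 4*D + 4*D**2 (k(D) = 4*(D*D + D) = 4*(D**2 + D) = 4*(D + D**2) = 4*D + 4*D**2)
P(p) = 4 + 4*p (P(p) = (4*p*(1 + p))/p = 4 + 4*p)
sqrt(y(-41, -100) + P(E(-1)/44)) = sqrt(110 + (4 + 4*(25/44))) = sqrt(110 + (4 + 25/11)) = sqrt(110 + 69/11) = sqrt(1279/11) = sqrt(14069)/11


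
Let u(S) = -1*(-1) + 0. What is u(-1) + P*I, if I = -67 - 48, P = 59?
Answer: -6784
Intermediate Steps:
u(S) = 1 (u(S) = 1 + 0 = 1)
I = -115
u(-1) + P*I = 1 + 59*(-115) = 1 - 6785 = -6784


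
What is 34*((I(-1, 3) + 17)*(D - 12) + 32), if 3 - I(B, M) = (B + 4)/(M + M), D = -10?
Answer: -13498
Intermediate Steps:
I(B, M) = 3 - (4 + B)/(2*M) (I(B, M) = 3 - (B + 4)/(M + M) = 3 - (4 + B)/(2*M))
34*((I(-1, 3) + 17)*(D - 12) + 32) = 34*(((½)*(-4 - 1*(-1) + 6*3)/3 + 17)*(-10 - 12) + 32) = 34*(((½)*(⅓)*(-4 + 1 + 18) + 17)*(-22) + 32) = 34*(((½)*(⅓)*15 + 17)*(-22) + 32) = 34*((5/2 + 17)*(-22) + 32) = 34*((39/2)*(-22) + 32) = 34*(-429 + 32) = 34*(-397) = -13498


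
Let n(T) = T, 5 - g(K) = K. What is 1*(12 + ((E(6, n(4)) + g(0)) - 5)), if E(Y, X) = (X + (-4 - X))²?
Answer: 28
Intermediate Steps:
g(K) = 5 - K
E(Y, X) = 16 (E(Y, X) = (-4)² = 16)
1*(12 + ((E(6, n(4)) + g(0)) - 5)) = 1*(12 + ((16 + (5 - 1*0)) - 5)) = 1*(12 + ((16 + (5 + 0)) - 5)) = 1*(12 + ((16 + 5) - 5)) = 1*(12 + (21 - 5)) = 1*(12 + 16) = 1*28 = 28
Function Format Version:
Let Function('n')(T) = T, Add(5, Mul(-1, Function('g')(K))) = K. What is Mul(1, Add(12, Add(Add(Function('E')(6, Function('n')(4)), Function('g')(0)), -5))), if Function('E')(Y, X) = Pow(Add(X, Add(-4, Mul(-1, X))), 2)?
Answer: 28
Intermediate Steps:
Function('g')(K) = Add(5, Mul(-1, K))
Function('E')(Y, X) = 16 (Function('E')(Y, X) = Pow(-4, 2) = 16)
Mul(1, Add(12, Add(Add(Function('E')(6, Function('n')(4)), Function('g')(0)), -5))) = Mul(1, Add(12, Add(Add(16, Add(5, Mul(-1, 0))), -5))) = Mul(1, Add(12, Add(Add(16, Add(5, 0)), -5))) = Mul(1, Add(12, Add(Add(16, 5), -5))) = Mul(1, Add(12, Add(21, -5))) = Mul(1, Add(12, 16)) = Mul(1, 28) = 28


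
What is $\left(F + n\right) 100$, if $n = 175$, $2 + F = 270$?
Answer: $44300$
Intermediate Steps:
$F = 268$ ($F = -2 + 270 = 268$)
$\left(F + n\right) 100 = \left(268 + 175\right) 100 = 443 \cdot 100 = 44300$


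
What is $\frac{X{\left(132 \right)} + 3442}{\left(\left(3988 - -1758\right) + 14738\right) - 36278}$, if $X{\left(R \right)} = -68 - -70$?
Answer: $- \frac{1722}{7897} \approx -0.21806$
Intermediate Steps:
$X{\left(R \right)} = 2$ ($X{\left(R \right)} = -68 + 70 = 2$)
$\frac{X{\left(132 \right)} + 3442}{\left(\left(3988 - -1758\right) + 14738\right) - 36278} = \frac{2 + 3442}{\left(\left(3988 - -1758\right) + 14738\right) - 36278} = \frac{3444}{\left(\left(3988 + \left(-24 + 1782\right)\right) + 14738\right) - 36278} = \frac{3444}{\left(\left(3988 + 1758\right) + 14738\right) - 36278} = \frac{3444}{\left(5746 + 14738\right) - 36278} = \frac{3444}{20484 - 36278} = \frac{3444}{-15794} = 3444 \left(- \frac{1}{15794}\right) = - \frac{1722}{7897}$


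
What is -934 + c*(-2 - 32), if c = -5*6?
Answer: 86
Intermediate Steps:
c = -30
-934 + c*(-2 - 32) = -934 - 30*(-2 - 32) = -934 - 30*(-34) = -934 + 1020 = 86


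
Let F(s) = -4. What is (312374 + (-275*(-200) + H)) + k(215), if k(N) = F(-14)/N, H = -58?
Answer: 78972936/215 ≈ 3.6732e+5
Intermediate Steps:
k(N) = -4/N
(312374 + (-275*(-200) + H)) + k(215) = (312374 + (-275*(-200) - 58)) - 4/215 = (312374 + (55000 - 58)) - 4*1/215 = (312374 + 54942) - 4/215 = 367316 - 4/215 = 78972936/215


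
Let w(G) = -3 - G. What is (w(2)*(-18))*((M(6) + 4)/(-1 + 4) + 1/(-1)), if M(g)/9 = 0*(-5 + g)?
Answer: 30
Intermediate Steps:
M(g) = 0 (M(g) = 9*(0*(-5 + g)) = 9*0 = 0)
(w(2)*(-18))*((M(6) + 4)/(-1 + 4) + 1/(-1)) = ((-3 - 1*2)*(-18))*((0 + 4)/(-1 + 4) + 1/(-1)) = ((-3 - 2)*(-18))*(4/3 - 1*1) = (-5*(-18))*(4*(1/3) - 1) = 90*(4/3 - 1) = 90*(1/3) = 30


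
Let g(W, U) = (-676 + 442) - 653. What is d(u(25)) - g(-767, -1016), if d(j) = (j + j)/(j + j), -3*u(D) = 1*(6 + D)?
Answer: 888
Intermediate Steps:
u(D) = -2 - D/3 (u(D) = -(6 + D)/3 = -2 - D/3)
g(W, U) = -887 (g(W, U) = -234 - 653 = -887)
d(j) = 1 (d(j) = (2*j)/((2*j)) = (2*j)*(1/(2*j)) = 1)
d(u(25)) - g(-767, -1016) = 1 - 1*(-887) = 1 + 887 = 888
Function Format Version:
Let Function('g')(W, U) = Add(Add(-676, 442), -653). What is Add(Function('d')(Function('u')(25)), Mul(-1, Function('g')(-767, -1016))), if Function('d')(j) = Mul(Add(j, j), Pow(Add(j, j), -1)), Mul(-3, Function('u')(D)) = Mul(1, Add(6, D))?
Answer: 888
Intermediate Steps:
Function('u')(D) = Add(-2, Mul(Rational(-1, 3), D)) (Function('u')(D) = Mul(Rational(-1, 3), Mul(1, Add(6, D))) = Mul(Rational(-1, 3), Add(6, D)) = Add(-2, Mul(Rational(-1, 3), D)))
Function('g')(W, U) = -887 (Function('g')(W, U) = Add(-234, -653) = -887)
Function('d')(j) = 1 (Function('d')(j) = Mul(Mul(2, j), Pow(Mul(2, j), -1)) = Mul(Mul(2, j), Mul(Rational(1, 2), Pow(j, -1))) = 1)
Add(Function('d')(Function('u')(25)), Mul(-1, Function('g')(-767, -1016))) = Add(1, Mul(-1, -887)) = Add(1, 887) = 888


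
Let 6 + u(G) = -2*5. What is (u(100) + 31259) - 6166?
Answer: 25077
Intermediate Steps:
u(G) = -16 (u(G) = -6 - 2*5 = -6 - 10 = -16)
(u(100) + 31259) - 6166 = (-16 + 31259) - 6166 = 31243 - 6166 = 25077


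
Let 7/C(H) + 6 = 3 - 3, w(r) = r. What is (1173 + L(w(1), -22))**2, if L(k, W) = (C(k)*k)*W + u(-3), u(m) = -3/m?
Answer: 12952801/9 ≈ 1.4392e+6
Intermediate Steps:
C(H) = -7/6 (C(H) = 7/(-6 + (3 - 3)) = 7/(-6 + 0) = 7/(-6) = 7*(-1/6) = -7/6)
L(k, W) = 1 - 7*W*k/6 (L(k, W) = (-7*k/6)*W - 3/(-3) = -7*W*k/6 - 3*(-1/3) = -7*W*k/6 + 1 = 1 - 7*W*k/6)
(1173 + L(w(1), -22))**2 = (1173 + (1 - 7/6*(-22)*1))**2 = (1173 + (1 + 77/3))**2 = (1173 + 80/3)**2 = (3599/3)**2 = 12952801/9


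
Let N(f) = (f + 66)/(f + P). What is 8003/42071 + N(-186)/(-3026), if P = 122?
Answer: 193105559/1018454768 ≈ 0.18961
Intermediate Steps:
N(f) = (66 + f)/(122 + f) (N(f) = (f + 66)/(f + 122) = (66 + f)/(122 + f))
8003/42071 + N(-186)/(-3026) = 8003/42071 + ((66 - 186)/(122 - 186))/(-3026) = 8003*(1/42071) + (-120/(-64))*(-1/3026) = 8003/42071 - 1/64*(-120)*(-1/3026) = 8003/42071 + (15/8)*(-1/3026) = 8003/42071 - 15/24208 = 193105559/1018454768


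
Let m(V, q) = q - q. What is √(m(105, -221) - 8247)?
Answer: I*√8247 ≈ 90.813*I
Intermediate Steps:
m(V, q) = 0
√(m(105, -221) - 8247) = √(0 - 8247) = √(-8247) = I*√8247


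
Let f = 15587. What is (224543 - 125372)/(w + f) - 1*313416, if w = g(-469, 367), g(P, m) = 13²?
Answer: -1646027775/5252 ≈ -3.1341e+5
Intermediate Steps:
g(P, m) = 169
w = 169
(224543 - 125372)/(w + f) - 1*313416 = (224543 - 125372)/(169 + 15587) - 1*313416 = 99171/15756 - 313416 = 99171*(1/15756) - 313416 = 33057/5252 - 313416 = -1646027775/5252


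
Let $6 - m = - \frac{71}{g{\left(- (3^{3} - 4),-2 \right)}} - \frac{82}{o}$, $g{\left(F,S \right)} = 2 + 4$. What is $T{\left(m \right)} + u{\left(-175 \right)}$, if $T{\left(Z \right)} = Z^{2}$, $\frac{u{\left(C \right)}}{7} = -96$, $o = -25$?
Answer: $- \frac{10354511}{22500} \approx -460.2$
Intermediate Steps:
$g{\left(F,S \right)} = 6$
$u{\left(C \right)} = -672$ ($u{\left(C \right)} = 7 \left(-96\right) = -672$)
$m = \frac{2183}{150}$ ($m = 6 - \left(- \frac{71}{6} - \frac{82}{-25}\right) = 6 - \left(\left(-71\right) \frac{1}{6} - - \frac{82}{25}\right) = 6 - \left(- \frac{71}{6} + \frac{82}{25}\right) = 6 - - \frac{1283}{150} = 6 + \frac{1283}{150} = \frac{2183}{150} \approx 14.553$)
$T{\left(m \right)} + u{\left(-175 \right)} = \left(\frac{2183}{150}\right)^{2} - 672 = \frac{4765489}{22500} - 672 = - \frac{10354511}{22500}$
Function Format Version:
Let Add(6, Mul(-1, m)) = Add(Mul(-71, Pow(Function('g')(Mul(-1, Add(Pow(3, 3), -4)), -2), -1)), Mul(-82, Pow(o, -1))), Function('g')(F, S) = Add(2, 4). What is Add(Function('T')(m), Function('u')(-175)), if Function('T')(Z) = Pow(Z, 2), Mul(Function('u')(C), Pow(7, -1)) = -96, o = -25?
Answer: Rational(-10354511, 22500) ≈ -460.20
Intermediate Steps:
Function('g')(F, S) = 6
Function('u')(C) = -672 (Function('u')(C) = Mul(7, -96) = -672)
m = Rational(2183, 150) (m = Add(6, Mul(-1, Add(Mul(-71, Pow(6, -1)), Mul(-82, Pow(-25, -1))))) = Add(6, Mul(-1, Add(Mul(-71, Rational(1, 6)), Mul(-82, Rational(-1, 25))))) = Add(6, Mul(-1, Add(Rational(-71, 6), Rational(82, 25)))) = Add(6, Mul(-1, Rational(-1283, 150))) = Add(6, Rational(1283, 150)) = Rational(2183, 150) ≈ 14.553)
Add(Function('T')(m), Function('u')(-175)) = Add(Pow(Rational(2183, 150), 2), -672) = Add(Rational(4765489, 22500), -672) = Rational(-10354511, 22500)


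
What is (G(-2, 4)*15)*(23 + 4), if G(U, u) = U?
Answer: -810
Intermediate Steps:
(G(-2, 4)*15)*(23 + 4) = (-2*15)*(23 + 4) = -30*27 = -810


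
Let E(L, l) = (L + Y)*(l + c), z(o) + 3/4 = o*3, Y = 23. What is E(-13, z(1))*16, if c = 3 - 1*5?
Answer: 40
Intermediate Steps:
z(o) = -¾ + 3*o (z(o) = -¾ + o*3 = -¾ + 3*o)
c = -2 (c = 3 - 5 = -2)
E(L, l) = (-2 + l)*(23 + L) (E(L, l) = (L + 23)*(l - 2) = (23 + L)*(-2 + l) = (-2 + l)*(23 + L))
E(-13, z(1))*16 = (-46 - 2*(-13) + 23*(-¾ + 3*1) - 13*(-¾ + 3*1))*16 = (-46 + 26 + 23*(-¾ + 3) - 13*(-¾ + 3))*16 = (-46 + 26 + 23*(9/4) - 13*9/4)*16 = (-46 + 26 + 207/4 - 117/4)*16 = (5/2)*16 = 40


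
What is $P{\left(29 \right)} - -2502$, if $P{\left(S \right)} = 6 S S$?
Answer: $7548$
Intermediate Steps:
$P{\left(S \right)} = 6 S^{2}$
$P{\left(29 \right)} - -2502 = 6 \cdot 29^{2} - -2502 = 6 \cdot 841 + 2502 = 5046 + 2502 = 7548$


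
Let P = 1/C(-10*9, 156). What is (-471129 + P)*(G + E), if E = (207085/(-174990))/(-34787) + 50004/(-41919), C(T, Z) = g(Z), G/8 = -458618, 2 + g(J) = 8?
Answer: 176433894992486514188985847/102070704764988 ≈ 1.7285e+12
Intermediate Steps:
g(J) = 6 (g(J) = -2 + 8 = 6)
G = -3668944 (G = 8*(-458618) = -3668944)
C(T, Z) = 6
E = -20292301680827/17011784127498 (E = (207085*(-1/174990))*(-1/34787) + 50004*(-1/41919) = -41417/34998*(-1/34787) - 16668/13973 = 41417/1217475426 - 16668/13973 = -20292301680827/17011784127498 ≈ -1.1928)
P = 1/6 ≈ 0.16667
(-471129 + P)*(G + E) = (-471129 + 1/6)*(-3668944 - 20292301680827/17011784127498) = -2826773/6*(-62415303596180702939/17011784127498) = 176433894992486514188985847/102070704764988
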